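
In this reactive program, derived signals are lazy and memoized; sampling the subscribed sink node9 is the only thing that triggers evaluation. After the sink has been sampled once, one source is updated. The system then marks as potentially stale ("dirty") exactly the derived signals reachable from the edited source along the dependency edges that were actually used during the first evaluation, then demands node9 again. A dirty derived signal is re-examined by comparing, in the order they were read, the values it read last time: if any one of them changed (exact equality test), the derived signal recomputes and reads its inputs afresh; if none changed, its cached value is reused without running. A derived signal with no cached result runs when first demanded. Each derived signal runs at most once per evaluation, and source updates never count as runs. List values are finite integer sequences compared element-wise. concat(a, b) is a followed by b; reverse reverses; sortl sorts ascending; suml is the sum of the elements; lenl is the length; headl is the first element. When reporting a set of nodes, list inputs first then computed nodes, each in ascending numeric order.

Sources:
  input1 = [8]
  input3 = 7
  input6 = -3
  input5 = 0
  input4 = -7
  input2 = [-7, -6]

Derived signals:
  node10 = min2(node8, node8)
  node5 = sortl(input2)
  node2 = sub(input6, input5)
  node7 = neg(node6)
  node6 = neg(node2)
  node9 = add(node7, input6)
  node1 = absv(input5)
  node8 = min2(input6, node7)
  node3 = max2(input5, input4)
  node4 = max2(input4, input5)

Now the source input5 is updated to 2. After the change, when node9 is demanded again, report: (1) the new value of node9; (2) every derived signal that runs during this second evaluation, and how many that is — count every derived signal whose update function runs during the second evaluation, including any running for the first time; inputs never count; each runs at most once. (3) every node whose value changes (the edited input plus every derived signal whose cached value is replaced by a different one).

Demanding node9 again yields -8.
4 derived signals run: node2, node6, node7, node9.
The nodes whose values change: input5, node2, node6, node7, node9.

First demand of the output computes:
  node2 = sub(-3, 0) = -3
  node6 = neg(-3) = 3
  node7 = neg(3) = -3
  node9 = add(-3, -3) = -6

After the edit, cleaning proceeds:
  node2: a read changed (input5 0->2) — executes, giving -5.
  node6: a read changed (node2 -3->-5) — executes, giving 5.
  node7: a read changed (node6 3->5) — executes, giving -5.
  node9: a read changed (node7 -3->-5) — executes, giving -8.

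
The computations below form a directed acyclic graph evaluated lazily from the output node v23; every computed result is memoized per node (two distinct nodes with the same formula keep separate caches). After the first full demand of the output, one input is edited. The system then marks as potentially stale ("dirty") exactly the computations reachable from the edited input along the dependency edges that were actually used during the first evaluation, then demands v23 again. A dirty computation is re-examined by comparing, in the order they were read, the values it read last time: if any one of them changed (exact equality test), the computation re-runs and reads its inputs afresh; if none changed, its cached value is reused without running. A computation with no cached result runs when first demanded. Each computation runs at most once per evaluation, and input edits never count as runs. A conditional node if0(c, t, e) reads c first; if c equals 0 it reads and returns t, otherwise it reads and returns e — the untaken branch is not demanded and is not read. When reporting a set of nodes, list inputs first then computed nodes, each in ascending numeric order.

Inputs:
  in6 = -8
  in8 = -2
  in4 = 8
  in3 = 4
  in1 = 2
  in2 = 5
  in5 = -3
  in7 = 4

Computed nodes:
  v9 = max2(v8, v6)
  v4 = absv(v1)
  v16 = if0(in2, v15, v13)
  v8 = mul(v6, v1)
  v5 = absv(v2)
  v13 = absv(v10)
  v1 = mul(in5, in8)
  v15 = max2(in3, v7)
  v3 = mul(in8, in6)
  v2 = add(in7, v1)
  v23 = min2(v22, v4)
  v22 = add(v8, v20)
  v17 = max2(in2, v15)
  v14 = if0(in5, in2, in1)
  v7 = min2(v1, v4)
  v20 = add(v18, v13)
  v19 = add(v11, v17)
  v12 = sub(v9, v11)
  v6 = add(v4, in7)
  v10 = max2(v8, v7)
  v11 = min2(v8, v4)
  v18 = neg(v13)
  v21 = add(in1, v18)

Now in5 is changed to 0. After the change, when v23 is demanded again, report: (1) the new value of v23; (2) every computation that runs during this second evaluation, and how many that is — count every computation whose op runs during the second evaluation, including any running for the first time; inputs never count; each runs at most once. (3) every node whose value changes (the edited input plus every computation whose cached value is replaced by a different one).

First demand of the output computes:
  v1 = mul(-3, -2) = 6
  v4 = absv(6) = 6
  v6 = add(6, 4) = 10
  v7 = min2(6, 6) = 6
  v8 = mul(10, 6) = 60
  v10 = max2(60, 6) = 60
  v13 = absv(60) = 60
  v18 = neg(60) = -60
  v20 = add(-60, 60) = 0
  v22 = add(60, 0) = 60
  v23 = min2(60, 6) = 6

After the edit, cleaning proceeds:
  v1: a read changed (in5 -3->0) — executes, giving 0.
  v4: a read changed (v1 6->0) — executes, giving 0.
  v6: a read changed (v4 6->0) — executes, giving 4.
  v7: a read changed (v1 6->0; v4 6->0) — executes, giving 0.
  v8: a read changed (v6 10->4; v1 6->0) — executes, giving 0.
  v10: a read changed (v8 60->0; v7 6->0) — executes, giving 0.
  v13: a read changed (v10 60->0) — executes, giving 0.
  v18: a read changed (v13 60->0) — executes, giving 0.
  v20: a read changed (v18 -60->0; v13 60->0) — executes, giving 0 — identical to its old value.
  v22: a read changed (v8 60->0) — executes, giving 0.
  v23: a read changed (v22 60->0; v4 6->0) — executes, giving 0.

Demanding v23 again yields 0.
11 computations run: v1, v4, v6, v7, v8, v10, v13, v18, v20, v22, v23.
The nodes whose values change: in5, v1, v4, v6, v7, v8, v10, v13, v18, v22, v23.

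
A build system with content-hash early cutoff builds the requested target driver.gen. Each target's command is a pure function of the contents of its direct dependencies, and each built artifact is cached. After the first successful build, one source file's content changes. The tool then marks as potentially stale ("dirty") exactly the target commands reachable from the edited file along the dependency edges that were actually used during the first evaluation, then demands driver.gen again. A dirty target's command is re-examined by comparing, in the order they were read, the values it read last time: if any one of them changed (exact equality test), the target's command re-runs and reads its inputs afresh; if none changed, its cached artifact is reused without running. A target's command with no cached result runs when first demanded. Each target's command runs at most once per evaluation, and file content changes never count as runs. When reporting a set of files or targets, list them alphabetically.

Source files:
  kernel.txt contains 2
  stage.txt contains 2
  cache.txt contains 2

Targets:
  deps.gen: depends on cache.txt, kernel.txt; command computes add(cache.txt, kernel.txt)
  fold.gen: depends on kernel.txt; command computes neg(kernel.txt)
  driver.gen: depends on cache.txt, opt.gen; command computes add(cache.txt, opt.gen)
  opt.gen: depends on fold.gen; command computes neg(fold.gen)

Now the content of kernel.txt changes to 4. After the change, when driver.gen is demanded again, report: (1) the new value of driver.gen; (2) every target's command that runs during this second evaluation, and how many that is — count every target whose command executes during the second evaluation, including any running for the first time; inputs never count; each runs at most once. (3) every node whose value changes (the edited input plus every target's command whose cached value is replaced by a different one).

First evaluation (everything demanded from the output):
  fold.gen = neg(2) = -2
  opt.gen = neg(-2) = 2
  driver.gen = add(2, 2) = 4

Propagation after the edit:
  fold.gen: runs — kernel.txt 2->4; result -4.
  opt.gen: runs — fold.gen -2->-4; result 4.
  driver.gen: runs — opt.gen 2->4; result 6.

New value of driver.gen: 6.
Target commands that run: driver.gen, fold.gen, opt.gen — 3 in total.
Values that change: driver.gen, fold.gen, kernel.txt, opt.gen.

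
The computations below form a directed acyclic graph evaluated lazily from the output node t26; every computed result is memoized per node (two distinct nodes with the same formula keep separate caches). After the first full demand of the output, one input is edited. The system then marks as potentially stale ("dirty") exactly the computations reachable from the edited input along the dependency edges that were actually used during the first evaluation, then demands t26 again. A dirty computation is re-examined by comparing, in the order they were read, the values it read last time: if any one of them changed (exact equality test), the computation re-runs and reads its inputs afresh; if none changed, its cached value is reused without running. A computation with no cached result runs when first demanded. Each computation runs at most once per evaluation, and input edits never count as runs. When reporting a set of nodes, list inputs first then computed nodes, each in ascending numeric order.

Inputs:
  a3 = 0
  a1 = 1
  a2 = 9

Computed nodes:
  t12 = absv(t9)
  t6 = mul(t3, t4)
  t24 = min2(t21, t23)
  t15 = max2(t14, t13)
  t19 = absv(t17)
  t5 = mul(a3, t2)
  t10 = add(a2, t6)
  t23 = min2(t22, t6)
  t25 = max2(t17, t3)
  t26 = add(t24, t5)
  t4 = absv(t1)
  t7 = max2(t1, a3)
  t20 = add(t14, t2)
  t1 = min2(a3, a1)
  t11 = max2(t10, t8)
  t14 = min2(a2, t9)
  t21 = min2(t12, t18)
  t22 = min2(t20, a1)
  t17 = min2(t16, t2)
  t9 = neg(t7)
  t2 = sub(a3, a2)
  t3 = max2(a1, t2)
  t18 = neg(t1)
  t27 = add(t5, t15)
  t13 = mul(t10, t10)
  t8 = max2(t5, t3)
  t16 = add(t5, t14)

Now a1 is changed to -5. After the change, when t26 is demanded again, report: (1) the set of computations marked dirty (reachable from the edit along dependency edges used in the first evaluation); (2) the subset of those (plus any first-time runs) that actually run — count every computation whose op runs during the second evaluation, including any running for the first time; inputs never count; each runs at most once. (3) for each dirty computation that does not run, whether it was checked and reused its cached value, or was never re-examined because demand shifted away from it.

The edit dirties: t1, t3, t4, t6, t7, t9, t12, t14, t18, t20, t21, t22, t23, t24, t26.
11 computations run: t1, t3, t4, t6, t7, t18, t21, t22, t23, t24, t26.
Cache hits after checking: t9, t12, t14, t20.
Note where the cutoff bites: t9 is checked, finds nothing changed, and keeps its cache.

First demand of the output computes:
  t1 = min2(0, 1) = 0
  t2 = sub(0, 9) = -9
  t3 = max2(1, -9) = 1
  t4 = absv(0) = 0
  t5 = mul(0, -9) = 0
  t6 = mul(1, 0) = 0
  t7 = max2(0, 0) = 0
  t9 = neg(0) = 0
  t12 = absv(0) = 0
  t14 = min2(9, 0) = 0
  t18 = neg(0) = 0
  t20 = add(0, -9) = -9
  t21 = min2(0, 0) = 0
  t22 = min2(-9, 1) = -9
  t23 = min2(-9, 0) = -9
  t24 = min2(0, -9) = -9
  t26 = add(-9, 0) = -9

After the edit, cleaning proceeds:
  t1: a read changed (a1 1->-5) — executes, giving -5.
  t3: a read changed (a1 1->-5) — executes, giving -5.
  t4: a read changed (t1 0->-5) — executes, giving 5.
  t6: a read changed (t3 1->-5; t4 0->5) — executes, giving -25.
  t7: a read changed (t1 0->-5) — executes, giving 0 — identical to its old value.
  t9: dirty, but its reads are unchanged (t7 unchanged); cached 0 stands.
  t12: dirty, but its reads are unchanged (t9 unchanged); cached 0 stands.
  t14: dirty, but its reads are unchanged (a2 unchanged, t9 unchanged); cached 0 stands.
  t18: a read changed (t1 0->-5) — executes, giving 5.
  t20: dirty, but its reads are unchanged (t14 unchanged, t2 unchanged); cached -9 stands.
  t21: a read changed (t18 0->5) — executes, giving 0 — identical to its old value.
  t22: a read changed (a1 1->-5) — executes, giving -9 — identical to its old value.
  t23: a read changed (t6 0->-25) — executes, giving -25.
  t24: a read changed (t23 -9->-25) — executes, giving -25.
  t26: a read changed (t24 -9->-25) — executes, giving -25.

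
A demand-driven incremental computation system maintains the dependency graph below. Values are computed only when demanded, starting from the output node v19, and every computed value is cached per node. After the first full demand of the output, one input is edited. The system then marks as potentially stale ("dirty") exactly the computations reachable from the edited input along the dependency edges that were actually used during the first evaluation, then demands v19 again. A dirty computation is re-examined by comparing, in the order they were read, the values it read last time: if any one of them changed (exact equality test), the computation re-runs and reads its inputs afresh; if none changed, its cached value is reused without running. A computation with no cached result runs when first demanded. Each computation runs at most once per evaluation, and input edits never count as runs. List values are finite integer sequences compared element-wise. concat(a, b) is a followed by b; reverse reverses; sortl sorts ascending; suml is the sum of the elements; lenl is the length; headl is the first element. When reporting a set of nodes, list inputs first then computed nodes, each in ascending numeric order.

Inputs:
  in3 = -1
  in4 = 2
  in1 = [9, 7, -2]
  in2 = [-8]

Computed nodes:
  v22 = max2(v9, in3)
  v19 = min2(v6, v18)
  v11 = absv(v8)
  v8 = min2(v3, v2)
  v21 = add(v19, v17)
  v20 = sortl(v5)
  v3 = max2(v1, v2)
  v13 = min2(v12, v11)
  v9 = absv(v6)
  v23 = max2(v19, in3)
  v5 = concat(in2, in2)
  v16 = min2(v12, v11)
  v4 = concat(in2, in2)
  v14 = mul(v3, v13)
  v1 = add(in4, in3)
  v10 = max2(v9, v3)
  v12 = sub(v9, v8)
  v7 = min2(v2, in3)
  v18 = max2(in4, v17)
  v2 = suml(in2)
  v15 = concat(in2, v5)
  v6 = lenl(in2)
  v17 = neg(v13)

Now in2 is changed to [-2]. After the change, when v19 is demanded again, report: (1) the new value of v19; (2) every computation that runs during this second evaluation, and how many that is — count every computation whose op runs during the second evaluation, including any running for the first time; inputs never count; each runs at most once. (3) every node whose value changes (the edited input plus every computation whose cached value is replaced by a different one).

First evaluation (everything demanded from the output):
  v1 = add(2, -1) = 1
  v2 = suml([-8]) = -8
  v3 = max2(1, -8) = 1
  v6 = lenl([-8]) = 1
  v8 = min2(1, -8) = -8
  v9 = absv(1) = 1
  v11 = absv(-8) = 8
  v12 = sub(1, -8) = 9
  v13 = min2(9, 8) = 8
  v17 = neg(8) = -8
  v18 = max2(2, -8) = 2
  v19 = min2(1, 2) = 1

Propagation after the edit:
  v2: runs — in2 [-8]->[-2]; result -2.
  v3: runs — v2 -8->-2; result 1 (same value as before).
  v6: runs — in2 [-8]->[-2]; result 1 (same value as before).
  v8: runs — v2 -8->-2; result -2.
  v9: checked — values it read are unchanged (v6 unchanged); reused cached 1 without running.
  v11: runs — v8 -8->-2; result 2.
  v12: runs — v8 -8->-2; result 3.
  v13: runs — v12 9->3; v11 8->2; result 2.
  v17: runs — v13 8->2; result -2.
  v18: runs — v17 -8->-2; result 2 (same value as before).
  v19: checked — values it read are unchanged (v6 unchanged, v18 unchanged); reused cached 1 without running.

Key observation: the cutoff stops propagation at v9 — its inputs' values are unchanged, so it reuses its cache.

New value of v19: 1.
Computations that run: v2, v3, v6, v8, v11, v12, v13, v17, v18 — 9 in total.
Values that change: in2, v2, v8, v11, v12, v13, v17.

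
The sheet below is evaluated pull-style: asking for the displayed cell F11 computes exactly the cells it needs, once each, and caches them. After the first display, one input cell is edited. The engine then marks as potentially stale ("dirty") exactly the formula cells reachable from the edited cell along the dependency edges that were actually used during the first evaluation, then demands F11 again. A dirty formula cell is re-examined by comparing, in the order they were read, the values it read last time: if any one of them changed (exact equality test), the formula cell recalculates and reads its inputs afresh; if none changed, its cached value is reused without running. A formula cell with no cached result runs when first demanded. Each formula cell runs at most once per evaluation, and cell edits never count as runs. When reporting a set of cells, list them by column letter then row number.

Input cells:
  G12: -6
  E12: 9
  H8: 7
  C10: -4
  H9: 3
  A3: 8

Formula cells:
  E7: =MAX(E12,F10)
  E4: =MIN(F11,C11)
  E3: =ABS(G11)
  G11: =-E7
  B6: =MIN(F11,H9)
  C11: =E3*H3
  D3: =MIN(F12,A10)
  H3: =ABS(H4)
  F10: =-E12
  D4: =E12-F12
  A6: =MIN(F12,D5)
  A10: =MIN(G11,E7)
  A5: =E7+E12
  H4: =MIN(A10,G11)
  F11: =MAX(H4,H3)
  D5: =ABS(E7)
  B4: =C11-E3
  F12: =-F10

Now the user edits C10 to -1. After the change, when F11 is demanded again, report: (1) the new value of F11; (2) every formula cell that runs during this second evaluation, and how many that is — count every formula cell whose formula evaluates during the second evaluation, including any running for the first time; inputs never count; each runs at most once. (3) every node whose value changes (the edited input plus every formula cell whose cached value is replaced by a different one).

First demand of the output computes:
  F10 = -(9) = -9
  E7 = MAX(9, -9) = 9
  G11 = -(9) = -9
  A10 = MIN(-9, 9) = -9
  H4 = MIN(-9, -9) = -9
  H3 = ABS(-9) = 9
  F11 = MAX(-9, 9) = 9

After the edit, cleaning proceeds:
  no node depends on C10 at all; the second demand re-runs nothing.

Note the shortcut — nothing in the graph depends on C10 at all, so no recomputation happens.

Demanding F11 again yields 9.
0 formula cells run: none.
The nodes whose values change: C10.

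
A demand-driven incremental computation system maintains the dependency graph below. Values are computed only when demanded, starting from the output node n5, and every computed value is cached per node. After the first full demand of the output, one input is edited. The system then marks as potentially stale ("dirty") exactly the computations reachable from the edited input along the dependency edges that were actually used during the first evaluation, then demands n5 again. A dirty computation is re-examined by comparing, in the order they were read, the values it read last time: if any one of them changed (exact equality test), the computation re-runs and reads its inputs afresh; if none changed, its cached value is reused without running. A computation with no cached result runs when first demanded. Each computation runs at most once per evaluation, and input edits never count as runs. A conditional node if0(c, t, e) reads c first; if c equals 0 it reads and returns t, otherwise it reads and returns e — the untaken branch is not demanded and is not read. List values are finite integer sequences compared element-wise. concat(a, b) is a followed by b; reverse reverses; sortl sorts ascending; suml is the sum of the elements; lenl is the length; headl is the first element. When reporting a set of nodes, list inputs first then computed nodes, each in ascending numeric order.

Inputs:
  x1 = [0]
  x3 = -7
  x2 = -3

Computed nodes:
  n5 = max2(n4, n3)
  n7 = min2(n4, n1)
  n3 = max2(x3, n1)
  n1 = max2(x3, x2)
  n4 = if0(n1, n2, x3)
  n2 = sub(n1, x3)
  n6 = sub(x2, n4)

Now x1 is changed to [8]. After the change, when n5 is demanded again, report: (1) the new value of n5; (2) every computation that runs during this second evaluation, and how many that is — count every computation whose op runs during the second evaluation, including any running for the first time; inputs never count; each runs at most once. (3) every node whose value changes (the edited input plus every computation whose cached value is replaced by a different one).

First evaluation (everything demanded from the output):
  n1 = max2(-7, -3) = -3
  n3 = max2(-7, -3) = -3
  n4 = if0(n1=-3 -> else branch x3) = -7
  n5 = max2(-7, -3) = -3

Propagation after the edit:
  x1 feeds no computation that the output demands — nothing is marked dirty and nothing runs.

Key observation: x1 is never demanded by the output, so the edit triggers no recomputation at all.

New value of n5: -3.
Computations that run: none — 0 in total.
Values that change: x1.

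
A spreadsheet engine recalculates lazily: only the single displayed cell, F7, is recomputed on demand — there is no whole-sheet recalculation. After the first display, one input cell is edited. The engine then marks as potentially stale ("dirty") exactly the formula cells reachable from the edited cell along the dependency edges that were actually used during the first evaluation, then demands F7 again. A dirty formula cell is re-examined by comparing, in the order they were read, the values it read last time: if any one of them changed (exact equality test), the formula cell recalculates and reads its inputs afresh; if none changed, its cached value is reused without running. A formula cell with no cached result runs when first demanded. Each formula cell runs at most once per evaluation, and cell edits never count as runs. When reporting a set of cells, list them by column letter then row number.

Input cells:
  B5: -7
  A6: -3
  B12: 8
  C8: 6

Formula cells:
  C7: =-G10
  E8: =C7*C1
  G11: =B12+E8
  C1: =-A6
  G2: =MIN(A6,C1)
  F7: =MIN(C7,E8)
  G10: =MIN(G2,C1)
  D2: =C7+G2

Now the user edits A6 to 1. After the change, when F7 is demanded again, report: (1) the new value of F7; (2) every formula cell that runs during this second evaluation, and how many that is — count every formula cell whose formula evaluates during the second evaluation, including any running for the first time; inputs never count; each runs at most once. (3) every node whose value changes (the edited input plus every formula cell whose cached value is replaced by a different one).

New value of F7: -1.
Formula cells that run: C1, C7, E8, F7, G2, G10 — 6 in total.
Values that change: A6, C1, C7, E8, F7, G2, G10.

First evaluation (everything demanded from the output):
  C1 = -(-3) = 3
  G2 = MIN(-3, 3) = -3
  G10 = MIN(-3, 3) = -3
  C7 = -(-3) = 3
  E8 = 3 * 3 = 9
  F7 = MIN(3, 9) = 3

Propagation after the edit:
  C1: runs — A6 -3->1; result -1.
  G2: runs — A6 -3->1; C1 3->-1; result -1.
  G10: runs — G2 -3->-1; C1 3->-1; result -1.
  C7: runs — G10 -3->-1; result 1.
  E8: runs — C7 3->1; C1 3->-1; result -1.
  F7: runs — C7 3->1; E8 9->-1; result -1.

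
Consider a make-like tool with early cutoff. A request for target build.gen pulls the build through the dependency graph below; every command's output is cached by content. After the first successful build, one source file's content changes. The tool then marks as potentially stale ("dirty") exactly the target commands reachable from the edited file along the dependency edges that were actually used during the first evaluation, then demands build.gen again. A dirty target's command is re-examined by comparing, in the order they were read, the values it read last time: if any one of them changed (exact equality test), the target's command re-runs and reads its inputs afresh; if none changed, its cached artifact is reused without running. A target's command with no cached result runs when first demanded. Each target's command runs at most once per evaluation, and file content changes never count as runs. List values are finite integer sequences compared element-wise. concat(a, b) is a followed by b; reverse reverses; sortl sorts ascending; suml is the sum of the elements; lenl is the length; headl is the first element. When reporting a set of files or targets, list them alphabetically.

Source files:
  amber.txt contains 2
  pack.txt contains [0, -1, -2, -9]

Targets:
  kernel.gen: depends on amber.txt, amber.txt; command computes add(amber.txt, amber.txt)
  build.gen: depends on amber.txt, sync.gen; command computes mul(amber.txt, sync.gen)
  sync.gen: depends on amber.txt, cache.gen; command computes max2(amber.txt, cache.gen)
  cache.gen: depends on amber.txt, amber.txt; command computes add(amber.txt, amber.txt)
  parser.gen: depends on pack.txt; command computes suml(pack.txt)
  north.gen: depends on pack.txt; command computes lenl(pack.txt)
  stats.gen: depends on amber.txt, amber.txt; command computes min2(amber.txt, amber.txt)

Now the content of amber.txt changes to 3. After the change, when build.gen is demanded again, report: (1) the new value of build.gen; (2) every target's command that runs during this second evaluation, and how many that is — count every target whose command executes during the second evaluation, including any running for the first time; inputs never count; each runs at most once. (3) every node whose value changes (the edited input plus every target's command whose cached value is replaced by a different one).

First demand of the output computes:
  cache.gen = add(2, 2) = 4
  sync.gen = max2(2, 4) = 4
  build.gen = mul(2, 4) = 8

After the edit, cleaning proceeds:
  cache.gen: a read changed (amber.txt 2->3; amber.txt 2->3) — executes, giving 6.
  sync.gen: a read changed (amber.txt 2->3; cache.gen 4->6) — executes, giving 6.
  build.gen: a read changed (amber.txt 2->3; sync.gen 4->6) — executes, giving 18.

Demanding build.gen again yields 18.
3 target commands run: build.gen, cache.gen, sync.gen.
The nodes whose values change: amber.txt, build.gen, cache.gen, sync.gen.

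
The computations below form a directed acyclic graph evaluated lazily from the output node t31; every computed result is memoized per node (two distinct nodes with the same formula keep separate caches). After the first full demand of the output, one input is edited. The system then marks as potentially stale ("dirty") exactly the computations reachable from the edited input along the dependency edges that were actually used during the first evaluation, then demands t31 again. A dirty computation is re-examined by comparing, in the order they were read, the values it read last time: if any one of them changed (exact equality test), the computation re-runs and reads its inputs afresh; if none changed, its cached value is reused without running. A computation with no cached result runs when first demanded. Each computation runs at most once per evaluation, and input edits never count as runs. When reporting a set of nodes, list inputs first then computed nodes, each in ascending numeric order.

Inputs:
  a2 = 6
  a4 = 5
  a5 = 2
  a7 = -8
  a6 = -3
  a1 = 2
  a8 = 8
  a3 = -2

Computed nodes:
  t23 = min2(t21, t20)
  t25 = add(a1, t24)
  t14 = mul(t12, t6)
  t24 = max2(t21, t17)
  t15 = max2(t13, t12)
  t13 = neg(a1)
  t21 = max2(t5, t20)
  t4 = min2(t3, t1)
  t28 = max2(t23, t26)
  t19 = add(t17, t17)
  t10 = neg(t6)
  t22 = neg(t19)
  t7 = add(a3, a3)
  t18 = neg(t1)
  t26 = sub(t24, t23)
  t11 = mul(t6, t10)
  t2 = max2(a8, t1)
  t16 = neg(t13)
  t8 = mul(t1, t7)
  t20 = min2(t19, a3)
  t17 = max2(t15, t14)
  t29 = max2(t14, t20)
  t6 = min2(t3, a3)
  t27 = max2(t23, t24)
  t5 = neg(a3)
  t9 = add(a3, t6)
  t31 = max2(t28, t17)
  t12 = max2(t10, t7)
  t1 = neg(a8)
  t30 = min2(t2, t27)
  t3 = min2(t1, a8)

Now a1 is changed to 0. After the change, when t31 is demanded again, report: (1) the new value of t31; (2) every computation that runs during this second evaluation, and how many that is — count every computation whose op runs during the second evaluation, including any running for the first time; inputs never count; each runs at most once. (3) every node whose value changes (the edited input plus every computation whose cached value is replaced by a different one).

Demanding t31 again yields 10.
2 computations run: t13, t15.
The nodes whose values change: a1, t13.
Note the absorption at t15: it re-runs yet its value is the same, leaving the output's value untouched.

First demand of the output computes:
  t1 = neg(8) = -8
  t3 = min2(-8, 8) = -8
  t5 = neg(-2) = 2
  t6 = min2(-8, -2) = -8
  t7 = add(-2, -2) = -4
  t10 = neg(-8) = 8
  t12 = max2(8, -4) = 8
  t13 = neg(2) = -2
  t14 = mul(8, -8) = -64
  t15 = max2(-2, 8) = 8
  t17 = max2(8, -64) = 8
  t19 = add(8, 8) = 16
  t20 = min2(16, -2) = -2
  t21 = max2(2, -2) = 2
  t23 = min2(2, -2) = -2
  t24 = max2(2, 8) = 8
  t26 = sub(8, -2) = 10
  t28 = max2(-2, 10) = 10
  t31 = max2(10, 8) = 10

After the edit, cleaning proceeds:
  t13: a read changed (a1 2->0) — executes, giving 0.
  t15: a read changed (t13 -2->0) — executes, giving 8 — identical to its old value.
  t17: dirty, but its reads are unchanged (t15 unchanged, t14 unchanged); cached 8 stands.
  t19: dirty, but its reads are unchanged (t17 unchanged, t17 unchanged); cached 16 stands.
  t20: dirty, but its reads are unchanged (t19 unchanged, a3 unchanged); cached -2 stands.
  t21: dirty, but its reads are unchanged (t5 unchanged, t20 unchanged); cached 2 stands.
  t23: dirty, but its reads are unchanged (t21 unchanged, t20 unchanged); cached -2 stands.
  t24: dirty, but its reads are unchanged (t21 unchanged, t17 unchanged); cached 8 stands.
  t26: dirty, but its reads are unchanged (t24 unchanged, t23 unchanged); cached 10 stands.
  t28: dirty, but its reads are unchanged (t23 unchanged, t26 unchanged); cached 10 stands.
  t31: dirty, but its reads are unchanged (t28 unchanged, t17 unchanged); cached 10 stands.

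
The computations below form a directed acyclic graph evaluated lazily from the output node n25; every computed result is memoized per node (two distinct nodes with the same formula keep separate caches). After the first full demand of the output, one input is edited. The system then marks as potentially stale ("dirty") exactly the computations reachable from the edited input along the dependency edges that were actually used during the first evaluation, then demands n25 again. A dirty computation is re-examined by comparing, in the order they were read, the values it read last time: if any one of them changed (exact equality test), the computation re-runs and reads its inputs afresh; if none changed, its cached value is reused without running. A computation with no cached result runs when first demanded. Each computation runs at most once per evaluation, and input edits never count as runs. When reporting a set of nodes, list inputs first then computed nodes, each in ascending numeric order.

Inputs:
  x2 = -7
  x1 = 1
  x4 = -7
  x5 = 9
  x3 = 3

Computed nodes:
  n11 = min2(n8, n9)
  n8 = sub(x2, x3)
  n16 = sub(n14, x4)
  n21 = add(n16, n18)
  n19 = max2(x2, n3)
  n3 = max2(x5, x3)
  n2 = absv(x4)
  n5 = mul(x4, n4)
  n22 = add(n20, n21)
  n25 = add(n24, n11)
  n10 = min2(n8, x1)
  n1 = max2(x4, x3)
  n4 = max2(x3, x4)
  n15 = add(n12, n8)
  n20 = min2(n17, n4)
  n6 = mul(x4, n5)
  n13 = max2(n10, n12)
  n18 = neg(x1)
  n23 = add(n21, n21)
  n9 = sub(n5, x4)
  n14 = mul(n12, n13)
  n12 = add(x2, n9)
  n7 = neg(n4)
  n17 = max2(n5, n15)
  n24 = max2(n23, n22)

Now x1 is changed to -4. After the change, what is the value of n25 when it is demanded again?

First demand of the output computes:
  n4 = max2(3, -7) = 3
  n5 = mul(-7, 3) = -21
  n8 = sub(-7, 3) = -10
  n9 = sub(-21, -7) = -14
  n10 = min2(-10, 1) = -10
  n11 = min2(-10, -14) = -14
  n12 = add(-7, -14) = -21
  n13 = max2(-10, -21) = -10
  n14 = mul(-21, -10) = 210
  n15 = add(-21, -10) = -31
  n16 = sub(210, -7) = 217
  n17 = max2(-21, -31) = -21
  n18 = neg(1) = -1
  n20 = min2(-21, 3) = -21
  n21 = add(217, -1) = 216
  n22 = add(-21, 216) = 195
  n23 = add(216, 216) = 432
  n24 = max2(432, 195) = 432
  n25 = add(432, -14) = 418

After the edit, cleaning proceeds:
  n10: a read changed (x1 1->-4) — executes, giving -10 — identical to its old value.
  n13: dirty, but its reads are unchanged (n10 unchanged, n12 unchanged); cached -10 stands.
  n14: dirty, but its reads are unchanged (n12 unchanged, n13 unchanged); cached 210 stands.
  n16: dirty, but its reads are unchanged (n14 unchanged, x4 unchanged); cached 217 stands.
  n18: a read changed (x1 1->-4) — executes, giving 4.
  n21: a read changed (n18 -1->4) — executes, giving 221.
  n22: a read changed (n21 216->221) — executes, giving 200.
  n23: a read changed (n21 216->221; n21 216->221) — executes, giving 442.
  n24: a read changed (n23 432->442; n22 195->200) — executes, giving 442.
  n25: a read changed (n24 432->442) — executes, giving 428.

Note where the cutoff bites: n13 is checked, finds nothing changed, and keeps its cache.

Demanding n25 again yields 428.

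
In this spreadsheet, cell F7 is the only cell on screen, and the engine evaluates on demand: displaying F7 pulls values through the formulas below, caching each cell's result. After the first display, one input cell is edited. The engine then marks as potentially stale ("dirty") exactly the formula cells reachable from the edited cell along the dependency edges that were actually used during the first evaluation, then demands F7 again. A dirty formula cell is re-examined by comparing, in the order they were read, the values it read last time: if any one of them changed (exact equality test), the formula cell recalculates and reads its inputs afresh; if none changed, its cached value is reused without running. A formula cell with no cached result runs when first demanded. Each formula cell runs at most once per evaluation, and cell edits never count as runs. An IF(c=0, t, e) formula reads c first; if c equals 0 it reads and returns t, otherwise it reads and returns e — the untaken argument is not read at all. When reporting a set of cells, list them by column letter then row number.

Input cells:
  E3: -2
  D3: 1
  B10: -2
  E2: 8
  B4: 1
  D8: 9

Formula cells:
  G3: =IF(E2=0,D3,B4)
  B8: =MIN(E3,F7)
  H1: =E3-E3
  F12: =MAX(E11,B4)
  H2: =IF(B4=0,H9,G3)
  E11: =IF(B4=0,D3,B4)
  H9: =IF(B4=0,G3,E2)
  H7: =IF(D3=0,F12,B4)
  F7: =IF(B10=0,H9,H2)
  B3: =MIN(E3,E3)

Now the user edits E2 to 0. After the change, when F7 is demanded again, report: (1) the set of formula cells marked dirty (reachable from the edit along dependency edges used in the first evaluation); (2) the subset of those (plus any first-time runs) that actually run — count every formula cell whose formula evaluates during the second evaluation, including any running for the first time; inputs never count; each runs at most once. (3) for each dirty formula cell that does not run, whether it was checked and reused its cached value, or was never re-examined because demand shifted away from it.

Dirty set: F7, G3, H2.
Run set: G3 (1 run).
Re-examined without running (cache reused): F7, H2.
The important point: G3 recomputes to an identical value, and the output ends up unchanged.

Initial pass — values computed on the first demand:
  G3 = IF(E2=0: E2=8 -> else branch B4) = 1
  H2 = IF(B4=0: B4=1 -> else branch G3) = 1
  F7 = IF(B10=0: B10=-2 -> else branch H2) = 1

Second demand — change propagation:
  G3: re-runs because E2 8->0; new result 1 (unchanged).
  H2: re-examined; everything it read last time is the same (B4 unchanged, G3 unchanged) — cache 1 kept, no run.
  F7: re-examined; everything it read last time is the same (B10 unchanged, H2 unchanged) — cache 1 kept, no run.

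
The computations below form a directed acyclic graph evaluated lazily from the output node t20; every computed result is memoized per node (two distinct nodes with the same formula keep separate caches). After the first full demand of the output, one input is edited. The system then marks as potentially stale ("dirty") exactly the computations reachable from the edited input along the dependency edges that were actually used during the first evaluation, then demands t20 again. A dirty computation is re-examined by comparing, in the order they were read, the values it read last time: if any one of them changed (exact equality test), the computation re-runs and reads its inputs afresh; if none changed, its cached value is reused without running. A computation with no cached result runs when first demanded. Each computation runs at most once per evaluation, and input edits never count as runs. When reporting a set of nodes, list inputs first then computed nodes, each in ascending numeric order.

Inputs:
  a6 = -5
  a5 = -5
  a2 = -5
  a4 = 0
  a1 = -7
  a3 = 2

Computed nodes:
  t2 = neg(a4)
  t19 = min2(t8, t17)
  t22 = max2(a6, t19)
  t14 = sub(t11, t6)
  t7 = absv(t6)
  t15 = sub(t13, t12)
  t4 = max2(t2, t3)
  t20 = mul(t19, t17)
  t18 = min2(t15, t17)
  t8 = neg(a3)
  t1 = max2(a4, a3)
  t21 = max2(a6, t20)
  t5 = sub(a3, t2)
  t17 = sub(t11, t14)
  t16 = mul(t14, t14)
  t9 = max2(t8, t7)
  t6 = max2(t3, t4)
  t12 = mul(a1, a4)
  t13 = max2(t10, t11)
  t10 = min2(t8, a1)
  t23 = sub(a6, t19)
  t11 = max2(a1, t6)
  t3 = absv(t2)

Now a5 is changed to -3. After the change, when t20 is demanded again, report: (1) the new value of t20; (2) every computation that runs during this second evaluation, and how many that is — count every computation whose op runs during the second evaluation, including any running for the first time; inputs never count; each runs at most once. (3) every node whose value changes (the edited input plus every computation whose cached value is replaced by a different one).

Demanding t20 again yields 0.
0 computations run: none.
The nodes whose values change: a5.
Note the shortcut — nothing in the graph depends on a5 at all, so no recomputation happens.

First demand of the output computes:
  t2 = neg(0) = 0
  t3 = absv(0) = 0
  t4 = max2(0, 0) = 0
  t6 = max2(0, 0) = 0
  t8 = neg(2) = -2
  t11 = max2(-7, 0) = 0
  t14 = sub(0, 0) = 0
  t17 = sub(0, 0) = 0
  t19 = min2(-2, 0) = -2
  t20 = mul(-2, 0) = 0

After the edit, cleaning proceeds:
  no node depends on a5 at all; the second demand re-runs nothing.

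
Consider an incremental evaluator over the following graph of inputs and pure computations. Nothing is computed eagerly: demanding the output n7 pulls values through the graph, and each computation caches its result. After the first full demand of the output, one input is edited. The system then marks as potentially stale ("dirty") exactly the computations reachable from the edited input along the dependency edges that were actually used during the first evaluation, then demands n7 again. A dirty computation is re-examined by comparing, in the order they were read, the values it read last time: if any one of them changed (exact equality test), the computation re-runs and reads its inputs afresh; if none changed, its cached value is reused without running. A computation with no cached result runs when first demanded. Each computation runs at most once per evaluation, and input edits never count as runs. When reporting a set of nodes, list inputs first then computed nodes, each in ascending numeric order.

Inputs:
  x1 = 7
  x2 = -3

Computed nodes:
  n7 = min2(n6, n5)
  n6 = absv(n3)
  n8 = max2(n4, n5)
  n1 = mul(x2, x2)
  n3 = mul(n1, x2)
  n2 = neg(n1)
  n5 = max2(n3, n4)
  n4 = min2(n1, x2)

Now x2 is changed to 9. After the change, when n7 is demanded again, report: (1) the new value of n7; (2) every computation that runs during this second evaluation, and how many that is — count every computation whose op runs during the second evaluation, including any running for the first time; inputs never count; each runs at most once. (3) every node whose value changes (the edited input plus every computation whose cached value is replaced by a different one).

n7 now evaluates to 729.
Run set: n1, n3, n4, n5, n6, n7 (6 run).
Changed values: x2, n1, n3, n4, n5, n6, n7.

Initial pass — values computed on the first demand:
  n1 = mul(-3, -3) = 9
  n3 = mul(9, -3) = -27
  n4 = min2(9, -3) = -3
  n5 = max2(-27, -3) = -3
  n6 = absv(-27) = 27
  n7 = min2(27, -3) = -3

Second demand — change propagation:
  n1: re-runs because x2 -3->9; x2 -3->9; new result 81.
  n3: re-runs because n1 9->81; x2 -3->9; new result 729.
  n4: re-runs because n1 9->81; x2 -3->9; new result 9.
  n5: re-runs because n3 -27->729; n4 -3->9; new result 729.
  n6: re-runs because n3 -27->729; new result 729.
  n7: re-runs because n6 27->729; n5 -3->729; new result 729.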